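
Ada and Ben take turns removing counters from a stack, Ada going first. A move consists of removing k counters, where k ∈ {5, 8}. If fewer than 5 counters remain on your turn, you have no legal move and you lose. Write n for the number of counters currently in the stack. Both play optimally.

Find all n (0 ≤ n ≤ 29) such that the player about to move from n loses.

Compute win/loss labels from the base case upward. A position with no move is L. Any other position is W if it can reach an L in one move, else L.
n=0: no move → L
n=1: no move → L
n=2: no move → L
n=3: no move → L
n=4: no move → L
n=5: W (go to 0, an L position)
n=6: W (go to 1, an L position)
n=7: W (go to 2, an L position)
n=8: W (go to 3, an L position)
n=9: W (go to 4, an L position)
n=10: W (go to 2, an L position)
n=11: W (go to 3, an L position)
n=12: W (go to 4, an L position)
n=13: L (options 8(W), 5(W) are all W)
n=14: L (options 9(W), 6(W) are all W)
n=15: L (options 10(W), 7(W) are all W)
n=16: L (options 11(W), 8(W) are all W)
n=17: L (options 12(W), 9(W) are all W)
n=18: W (go to 13, an L position)
n=19: W (go to 14, an L position)
n=20: W (go to 15, an L position)
n=21: W (go to 16, an L position)
n=22: W (go to 17, an L position)
n=23: W (go to 15, an L position)
n=24: W (go to 16, an L position)
n=25: W (go to 17, an L position)
n=26: L (options 21(W), 18(W) are all W)
n=27: L (options 22(W), 19(W) are all W)
n=28: L (options 23(W), 20(W) are all W)
n=29: L (options 24(W), 21(W) are all W)
Reading off the rows marked L gives the requested list; there are 14 such values of n.

0, 1, 2, 3, 4, 13, 14, 15, 16, 17, 26, 27, 28, 29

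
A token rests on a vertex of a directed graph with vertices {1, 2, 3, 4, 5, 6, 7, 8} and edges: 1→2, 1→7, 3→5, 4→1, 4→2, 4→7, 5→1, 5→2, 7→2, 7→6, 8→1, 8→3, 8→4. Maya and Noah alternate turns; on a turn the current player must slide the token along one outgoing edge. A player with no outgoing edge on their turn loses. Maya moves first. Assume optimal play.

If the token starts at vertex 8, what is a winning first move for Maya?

Label each position W (a win for the player to move) or L (a loss). A position with no legal move is L; any other position is W exactly when some move reaches an L, and L when every move reaches a W.
Every edge goes from a vertex to one that appears earlier in the order 6, 2, 7, 1, 4, 5, 3, 8, so processing vertices in that order labels each vertex after all of its successors.
6: no outgoing edge → L
2: no outgoing edge → L
7: →2(L), so W
1: →2(L), so W
4: →2(L), so W
5: →2(L), so W
3: →5(W) only, which is W, so L
8: →3(L), so W
From 8, the L positions reachable in one move are: 3.

Move to 3.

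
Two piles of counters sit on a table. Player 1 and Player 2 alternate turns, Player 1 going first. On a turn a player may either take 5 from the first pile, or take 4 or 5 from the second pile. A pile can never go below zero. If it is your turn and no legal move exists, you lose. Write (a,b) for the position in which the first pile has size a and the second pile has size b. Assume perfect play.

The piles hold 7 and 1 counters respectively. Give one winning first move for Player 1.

Label each position W (a win for the player to move) or L (a loss). A position with no legal move is L; any other position is W exactly when some move reaches an L, and L when every move reaches a W.
No move ever increases a pile, so every position that can arise here has a ≤ 7 and b ≤ 1; it is enough to label the cells with 0 ≤ a ≤ 7 and 0 ≤ b ≤ 1.
Every move lowers a or b (never raises either), so fill the grid row by row in increasing a, and left to right within a row: each cell's successors are then already labelled.
      b=0  b=1
a=0:    L    L
a=1:    L    L
a=2:    L    L
a=3:    L    L
a=4:    L    L
a=5:    W    W
a=6:    W    W
a=7:    W    W
Cells with no legal move (terminal, hence L): (0,0), (0,1), (1,0), (1,1), (2,0), (2,1), (3,0), (3,1), (4,0), (4,1).
Every other cell has at least one move into one of the L cells above, so it is W.
From (7,1), the L positions reachable in one move are: (2,1).

Move to (2,1).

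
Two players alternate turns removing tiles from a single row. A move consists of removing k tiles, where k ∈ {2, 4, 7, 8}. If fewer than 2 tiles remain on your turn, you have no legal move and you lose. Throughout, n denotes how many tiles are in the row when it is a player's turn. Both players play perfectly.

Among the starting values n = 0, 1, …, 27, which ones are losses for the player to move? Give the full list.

0, 1, 6, 11, 12, 17, 22, 23

Positions with no move are L. A position that does have a move is losing for the player to move precisely when every available move leads to a winning position for the opponent. Fill in the labels:
n=0: no move → L
n=1: no move → L
n=2: reaches L-position 0 → W
n=3: reaches L-position 1 → W
n=4: reaches L-position 0 → W
n=5: reaches L-position 1 → W
n=6: only reaches 4(W), 2(W), all W → L
n=7: reaches L-position 0 → W
n=8: reaches L-position 6 → W
n=9: reaches L-position 1 → W
n=10: reaches L-position 6 → W
n=11: only reaches 9(W), 7(W), 4(W), 3(W), all W → L
n=12: only reaches 10(W), 8(W), 5(W), 4(W), all W → L
n=13: reaches L-position 11 → W
n=14: reaches L-position 12 → W
n=15: reaches L-position 11 → W
n=16: reaches L-position 12 → W
n=17: only reaches 15(W), 13(W), 10(W), 9(W), all W → L
n=18: reaches L-position 11 → W
n=19: reaches L-position 17 → W
n=20: reaches L-position 12 → W
n=21: reaches L-position 17 → W
n=22: only reaches 20(W), 18(W), 15(W), 14(W), all W → L
n=23: only reaches 21(W), 19(W), 16(W), 15(W), all W → L
n=24: reaches L-position 22 → W
n=25: reaches L-position 23 → W
n=26: reaches L-position 22 → W
n=27: reaches L-position 23 → W
Reading off the rows marked L gives the requested list; there are 8 such values of n.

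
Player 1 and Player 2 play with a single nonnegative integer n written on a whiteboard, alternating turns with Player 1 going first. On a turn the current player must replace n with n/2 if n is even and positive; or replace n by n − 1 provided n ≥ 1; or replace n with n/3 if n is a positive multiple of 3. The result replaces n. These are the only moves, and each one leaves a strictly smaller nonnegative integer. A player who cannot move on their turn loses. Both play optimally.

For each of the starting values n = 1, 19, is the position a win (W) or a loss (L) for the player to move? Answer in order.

1: W, 19: L

Compute win/loss labels from the base case upward. A position with no move is L. Any other position is W if it can reach an L in one move, else L.
n=0: no move → L
n=1: reaches L-position 0 → W
n=2: only reaches 1(W), which is W → L
n=3: reaches L-position 2 → W
n=4: reaches L-position 2 → W
n=5: only reaches 4(W), which is W → L
n=6: reaches L-position 2 → W
n=7: only reaches 6(W), which is W → L
n=8: reaches L-position 7 → W
n=9: only reaches 3(W), 8(W), all W → L
n=10: reaches L-position 5 → W
n=11: only reaches 10(W), which is W → L
n=12: reaches L-position 11 → W
n=13: only reaches 12(W), which is W → L
n=14: reaches L-position 7 → W
n=15: reaches L-position 5 → W
n=16: only reaches 8(W), 15(W), all W → L
n=17: reaches L-position 16 → W
n=18: reaches L-position 9 → W
n=19: only reaches 18(W), which is W → L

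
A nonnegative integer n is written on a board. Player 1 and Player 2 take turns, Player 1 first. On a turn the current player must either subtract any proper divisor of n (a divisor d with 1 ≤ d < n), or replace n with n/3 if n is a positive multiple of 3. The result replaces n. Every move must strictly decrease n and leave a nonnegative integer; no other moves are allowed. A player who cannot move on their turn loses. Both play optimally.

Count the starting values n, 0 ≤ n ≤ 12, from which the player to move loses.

Use the standard recursion: the mover loses at a terminal position; elsewhere, the mover wins exactly when some move hands the opponent an L position.
n=0: no move → L
n=1: no move → L
n=2: reaches L-position 1 → W
n=3: reaches L-position 1 → W
n=4: only reaches 2(W), 3(W), all W → L
n=5: reaches L-position 4 → W
n=6: reaches L-position 4 → W
n=7: only reaches 6(W), which is W → L
n=8: reaches L-position 4 → W
n=9: only reaches 3(W), 6(W), 8(W), all W → L
n=10: reaches L-position 9 → W
n=11: only reaches 10(W), which is W → L
n=12: reaches L-position 4 → W
L entries with 0 ≤ n ≤ 12: n = 0, 1, 4, 7, 9, 11; that makes 6.

6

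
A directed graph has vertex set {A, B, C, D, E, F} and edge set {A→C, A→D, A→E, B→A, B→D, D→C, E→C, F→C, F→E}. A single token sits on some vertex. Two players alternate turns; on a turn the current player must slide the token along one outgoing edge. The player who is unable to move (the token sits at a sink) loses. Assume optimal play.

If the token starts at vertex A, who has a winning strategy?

Build the W/L table. Terminal = L. A non-terminal position is W if it has a move to some L; otherwise it is L.
Every edge goes from a vertex to one that appears earlier in the order C, E, D, A, F, B, so processing vertices in that order labels each vertex after all of its successors.
C: no outgoing edge → L
E: →C(L), so W
D: →C(L), so W
A: →C(L), so W
F: →C(L), so W
B: →A(W), D(W) — all W, so L
From A the player to move can move to C, reaching an L position.

The first player wins.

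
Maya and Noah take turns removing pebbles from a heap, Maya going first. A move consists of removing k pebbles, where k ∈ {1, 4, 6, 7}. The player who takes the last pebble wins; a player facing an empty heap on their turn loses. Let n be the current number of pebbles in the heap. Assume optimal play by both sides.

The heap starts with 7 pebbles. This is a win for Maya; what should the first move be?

Use the standard recursion: the mover loses at a terminal position; elsewhere, the mover wins exactly when some move hands the opponent an L position.
n=0: no move → L
n=1: reaches L-position 0 → W
n=2: only reaches 1(W), which is W → L
n=3: reaches L-position 2 → W
n=4: reaches L-position 0 → W
n=5: only reaches 4(W), 1(W), all W → L
n=6: reaches L-position 5 → W
n=7: reaches L-position 0 → W
From 7, the L positions reachable in one move are: 0.

Remove 7, leaving 0.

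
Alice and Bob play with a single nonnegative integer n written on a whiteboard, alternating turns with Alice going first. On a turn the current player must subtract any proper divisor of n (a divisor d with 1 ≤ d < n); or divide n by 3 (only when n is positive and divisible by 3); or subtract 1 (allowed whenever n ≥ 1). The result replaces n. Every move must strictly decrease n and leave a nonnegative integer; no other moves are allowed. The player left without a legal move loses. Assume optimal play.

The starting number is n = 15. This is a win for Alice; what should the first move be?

Move to 5.

Use the standard recursion: the mover loses at a terminal position; elsewhere, the mover wins exactly when some move hands the opponent an L position.
n=0: no move → L
n=1: W (go to 0, an L position)
n=2: L (sole option 1(W) is W)
n=3: W (go to 2, an L position)
n=4: W (go to 2, an L position)
n=5: L (sole option 4(W) is W)
n=6: W (go to 2, an L position)
n=7: L (sole option 6(W) is W)
n=8: W (go to 7, an L position)
n=9: L (options 3(W), 6(W), 8(W) are all W)
n=10: W (go to 5, an L position)
n=11: L (sole option 10(W) is W)
n=12: W (go to 9, an L position)
n=13: L (sole option 12(W) is W)
n=14: W (go to 7, an L position)
n=15: W (go to 5, an L position)
From 15, the L positions reachable in one move are: 5.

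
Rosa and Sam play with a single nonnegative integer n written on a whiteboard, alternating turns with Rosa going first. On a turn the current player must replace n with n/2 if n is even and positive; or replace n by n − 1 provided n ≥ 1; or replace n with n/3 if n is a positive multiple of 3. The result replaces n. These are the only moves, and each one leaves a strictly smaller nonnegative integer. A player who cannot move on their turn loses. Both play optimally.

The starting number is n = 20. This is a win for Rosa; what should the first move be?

Build the W/L table. Terminal = L. A non-terminal position is W if it has a move to some L; otherwise it is L.
n=0: no move → L
n=1: →0(L), so W
n=2: →1(W) only, which is W, so L
n=3: →2(L), so W
n=4: →2(L), so W
n=5: →4(W) only, which is W, so L
n=6: →2(L), so W
n=7: →6(W) only, which is W, so L
n=8: →7(L), so W
n=9: →3(W), 8(W) — all W, so L
n=10: →5(L), so W
n=11: →10(W) only, which is W, so L
n=12: →11(L), so W
n=13: →12(W) only, which is W, so L
n=14: →7(L), so W
n=15: →5(L), so W
n=16: →8(W), 15(W) — all W, so L
n=17: →16(L), so W
n=18: →9(L), so W
n=19: →18(W) only, which is W, so L
n=20: →19(L), so W
From 20, the L positions reachable in one move are: 19.

Move to 19.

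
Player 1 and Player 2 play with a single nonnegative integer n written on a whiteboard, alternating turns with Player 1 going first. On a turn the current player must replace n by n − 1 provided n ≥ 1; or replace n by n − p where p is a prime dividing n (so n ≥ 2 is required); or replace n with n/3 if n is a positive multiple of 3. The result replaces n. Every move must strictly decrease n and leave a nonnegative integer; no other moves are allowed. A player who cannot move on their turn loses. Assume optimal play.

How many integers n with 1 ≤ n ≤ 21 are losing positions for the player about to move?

4

Positions with no move are L. A position that does have a move is losing for the player to move precisely when every available move leads to a winning position for the opponent. Fill in the labels:
n=0: no move → L
n=1: →0(L), so W
n=2: →0(L), so W
n=3: →0(L), so W
n=4: →2(W), 3(W) — all W, so L
n=5: →0(L), so W
n=6: →4(L), so W
n=7: →0(L), so W
n=8: →6(W), 7(W) — all W, so L
n=9: →8(L), so W
n=10: →8(L), so W
n=11: →0(L), so W
n=12: →4(L), so W
n=13: →0(L), so W
n=14: →7(W), 12(W), 13(W) — all W, so L
n=15: →14(L), so W
n=16: →14(L), so W
n=17: →0(L), so W
n=18: →6(W), 15(W), 16(W), 17(W) — all W, so L
n=19: →0(L), so W
n=20: →18(L), so W
n=21: →14(L), so W
L entries with 1 ≤ n ≤ 21 (n=0 is outside the asked range and is not counted): n = 4, 8, 14, 18; that makes 4.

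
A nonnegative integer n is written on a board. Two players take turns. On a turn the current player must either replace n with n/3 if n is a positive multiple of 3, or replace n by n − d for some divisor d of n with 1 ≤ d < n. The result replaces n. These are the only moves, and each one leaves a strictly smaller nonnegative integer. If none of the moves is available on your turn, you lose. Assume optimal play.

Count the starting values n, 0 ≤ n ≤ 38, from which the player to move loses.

15

Build the W/L table. Terminal = L. A non-terminal position is W if it has a move to some L; otherwise it is L.
n=0: no move → L
n=1: no move → L
n=2: W (go to 1, an L position)
n=3: W (go to 1, an L position)
n=4: L (options 2(W), 3(W) are all W)
n=5: W (go to 4, an L position)
n=6: W (go to 4, an L position)
n=7: L (sole option 6(W) is W)
n=8: W (go to 4, an L position)
n=9: L (options 3(W), 6(W), 8(W) are all W)
n=10: W (go to 9, an L position)
n=11: L (sole option 10(W) is W)
n=12: W (go to 4, an L position)
n=13: L (sole option 12(W) is W)
n=14: W (go to 7, an L position)
n=15: L (options 5(W), 10(W), 12(W), 14(W) are all W)
n=16: W (go to 15, an L position)
n=17: L (sole option 16(W) is W)
n=18: W (go to 9, an L position)
n=19: L (sole option 18(W) is W)
n=20: W (go to 15, an L position)
n=21: W (go to 7, an L position)
n=22: W (go to 11, an L position)
n=23: L (sole option 22(W) is W)
n=24: W (go to 23, an L position)
n=25: L (options 20(W), 24(W) are all W)
n=26: W (go to 13, an L position)
n=27: W (go to 9, an L position)
n=28: L (options 14(W), 21(W), 24(W), 26(W), 27(W) are all W)
n=29: W (go to 28, an L position)
n=30: W (go to 15, an L position)
n=31: L (sole option 30(W) is W)
n=32: W (go to 28, an L position)
n=33: W (go to 11, an L position)
n=34: W (go to 17, an L position)
n=35: W (go to 28, an L position)
n=36: L (options 12(W), 18(W), 24(W), 27(W), 30(W), 32(W), 33(W), 34(W), 35(W) are all W)
n=37: W (go to 36, an L position)
n=38: W (go to 19, an L position)
L entries with 0 ≤ n ≤ 38: n = 0, 1, 4, 7, 9, 11, 13, 15, 17, 19, 23, 25, 28, 31, 36; that makes 15.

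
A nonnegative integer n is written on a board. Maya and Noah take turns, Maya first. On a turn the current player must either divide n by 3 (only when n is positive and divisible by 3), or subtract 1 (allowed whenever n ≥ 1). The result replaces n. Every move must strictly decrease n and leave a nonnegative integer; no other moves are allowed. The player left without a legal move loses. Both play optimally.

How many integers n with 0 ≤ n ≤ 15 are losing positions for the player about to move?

8

Compute win/loss labels from the base case upward. A position with no move is L. Any other position is W if it can reach an L in one move, else L.
n=0: no move → L
n=1: W (go to 0, an L position)
n=2: L (sole option 1(W) is W)
n=3: W (go to 2, an L position)
n=4: L (sole option 3(W) is W)
n=5: W (go to 4, an L position)
n=6: W (go to 2, an L position)
n=7: L (sole option 6(W) is W)
n=8: W (go to 7, an L position)
n=9: L (options 3(W), 8(W) are all W)
n=10: W (go to 9, an L position)
n=11: L (sole option 10(W) is W)
n=12: W (go to 4, an L position)
n=13: L (sole option 12(W) is W)
n=14: W (go to 13, an L position)
n=15: L (options 5(W), 14(W) are all W)
L entries with 0 ≤ n ≤ 15: n = 0, 2, 4, 7, 9, 11, 13, 15; that makes 8.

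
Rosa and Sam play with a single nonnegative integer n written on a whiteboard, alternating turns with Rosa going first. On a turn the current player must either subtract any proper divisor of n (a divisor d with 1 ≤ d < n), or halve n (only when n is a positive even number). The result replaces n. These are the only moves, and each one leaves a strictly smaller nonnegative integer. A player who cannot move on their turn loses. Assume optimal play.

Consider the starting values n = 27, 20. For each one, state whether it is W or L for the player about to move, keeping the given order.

Positions with no move are L. A position that does have a move is losing for the player to move precisely when every available move leads to a winning position for the opponent. Fill in the labels:
n=0: no move → L
n=1: no move → L
n=2: →1(L), so W
n=3: →2(W) only, which is W, so L
n=4: →3(L), so W
n=5: →4(W) only, which is W, so L
n=6: →3(L), so W
n=7: →6(W) only, which is W, so L
n=8: →7(L), so W
n=9: →6(W), 8(W) — all W, so L
n=10: →5(L), so W
n=11: →10(W) only, which is W, so L
n=12: →9(L), so W
n=13: →12(W) only, which is W, so L
n=14: →7(L), so W
n=15: →10(W), 12(W), 14(W) — all W, so L
n=16: →15(L), so W
n=17: →16(W) only, which is W, so L
n=18: →9(L), so W
n=19: →18(W) only, which is W, so L
n=20: →15(L), so W
n=21: →14(W), 18(W), 20(W) — all W, so L
n=22: →11(L), so W
n=23: →22(W) only, which is W, so L
n=24: →21(L), so W
n=25: →20(W), 24(W) — all W, so L
n=26: →13(L), so W
n=27: →18(W), 24(W), 26(W) — all W, so L

27: L, 20: W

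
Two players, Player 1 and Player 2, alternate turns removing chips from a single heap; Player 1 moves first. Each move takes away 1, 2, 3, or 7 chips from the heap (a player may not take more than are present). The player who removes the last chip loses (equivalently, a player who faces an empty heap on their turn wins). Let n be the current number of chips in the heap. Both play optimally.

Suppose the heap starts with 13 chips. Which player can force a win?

Positions with no move are W. A position that does have a move is losing for the player to move precisely when every available move leads to a winning position for the opponent. Fill in the labels:
n=0: no move; the opponent has just taken the last chip and therefore loses → W
n=1: the only move is to 0(W), a W ⇒ L
n=2: can move to 1, which is L ⇒ W
n=3: can move to 1, which is L ⇒ W
n=4: can move to 1, which is L ⇒ W
n=5: moves to 4(W), 3(W), 2(W); every one is W ⇒ L
n=6: can move to 5, which is L ⇒ W
n=7: can move to 5, which is L ⇒ W
n=8: can move to 5, which is L ⇒ W
n=9: moves to 8(W), 7(W), 6(W), 2(W); every one is W ⇒ L
n=10: can move to 9, which is L ⇒ W
n=11: can move to 9, which is L ⇒ W
n=12: can move to 9, which is L ⇒ W
n=13: moves to 12(W), 11(W), 10(W), 6(W); every one is W ⇒ L
The starting position 13 is L: whatever Player 1 does, the opponent receives a W position.

Player 2 wins.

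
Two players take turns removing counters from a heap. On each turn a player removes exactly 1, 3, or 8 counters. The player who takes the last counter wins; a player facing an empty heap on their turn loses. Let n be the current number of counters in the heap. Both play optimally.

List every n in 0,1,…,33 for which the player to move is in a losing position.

Use the standard recursion: the mover loses at a terminal position; elsewhere, the mover wins exactly when some move hands the opponent an L position.
n=0: no move → L
n=1: reaches L-position 0 → W
n=2: only reaches 1(W), which is W → L
n=3: reaches L-position 2 → W
n=4: only reaches 3(W), 1(W), all W → L
n=5: reaches L-position 4 → W
n=6: only reaches 5(W), 3(W), all W → L
n=7: reaches L-position 6 → W
n=8: reaches L-position 0 → W
n=9: reaches L-position 6 → W
n=10: reaches L-position 2 → W
n=11: only reaches 10(W), 8(W), 3(W), all W → L
n=12: reaches L-position 11 → W
n=13: only reaches 12(W), 10(W), 5(W), all W → L
n=14: reaches L-position 13 → W
n=15: only reaches 14(W), 12(W), 7(W), all W → L
n=16: reaches L-position 15 → W
n=17: only reaches 16(W), 14(W), 9(W), all W → L
n=18: reaches L-position 17 → W
n=19: reaches L-position 11 → W
n=20: reaches L-position 17 → W
n=21: reaches L-position 13 → W
n=22: only reaches 21(W), 19(W), 14(W), all W → L
n=23: reaches L-position 22 → W
n=24: only reaches 23(W), 21(W), 16(W), all W → L
n=25: reaches L-position 24 → W
n=26: only reaches 25(W), 23(W), 18(W), all W → L
n=27: reaches L-position 26 → W
n=28: only reaches 27(W), 25(W), 20(W), all W → L
n=29: reaches L-position 28 → W
n=30: reaches L-position 22 → W
n=31: reaches L-position 28 → W
n=32: reaches L-position 24 → W
n=33: only reaches 32(W), 30(W), 25(W), all W → L
The losing starting values of n are exactly the entries labelled L in this table (13 of them).

0, 2, 4, 6, 11, 13, 15, 17, 22, 24, 26, 28, 33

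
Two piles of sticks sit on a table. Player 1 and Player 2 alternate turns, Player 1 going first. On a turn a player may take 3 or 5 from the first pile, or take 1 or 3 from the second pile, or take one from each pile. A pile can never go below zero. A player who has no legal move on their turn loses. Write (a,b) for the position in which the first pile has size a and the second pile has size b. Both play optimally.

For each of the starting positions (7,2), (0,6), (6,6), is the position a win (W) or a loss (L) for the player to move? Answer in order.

Build the W/L table. Terminal = L. A non-terminal position is W if it has a move to some L; otherwise it is L.
No move ever increases a pile, so every position that can arise here has a ≤ 7 and b ≤ 6; it is enough to label the cells with 0 ≤ a ≤ 7 and 0 ≤ b ≤ 6.
Every move lowers a or b (never raises either), so fill the grid row by row in increasing a, and left to right within a row: each cell's successors are then already labelled.
      b=0  b=1  b=2  b=3  b=4  b=5  b=6
a=0:    L    W    L    W    L    W    L
a=1:    L    W    L    W    L    W    L
a=2:    L    W    L    W    L    W    L
a=3:    W    W    W    W    W    W    W
a=4:    W    L    W    L    W    L    W
a=5:    W    L    W    L    W    L    W
a=6:    W    L    W    L    W    L    W
a=7:    W    W    W    W    W    W    W
Cells with no legal move (terminal, hence L): (0,0), (1,0), (2,0).
The remaining L cells, each justified by listing all of its moves:
(0,2): only reaches (0,1)(W), which is W → L
(0,4): only reaches (0,3)(W), (0,1)(W), all W → L
(0,6): only reaches (0,5)(W), (0,3)(W), all W → L
(1,2): only reaches (1,1)(W), (0,1)(W), all W → L
(1,4): only reaches (1,3)(W), (1,1)(W), (0,3)(W), all W → L
(1,6): only reaches (1,5)(W), (1,3)(W), (0,5)(W), all W → L
(2,2): only reaches (2,1)(W), (1,1)(W), all W → L
(2,4): only reaches (2,3)(W), (2,1)(W), (1,3)(W), all W → L
(2,6): only reaches (2,5)(W), (2,3)(W), (1,5)(W), all W → L
(4,1): only reaches (1,1)(W), (4,0)(W), (3,0)(W), all W → L
(4,3): only reaches (1,3)(W), (4,2)(W), (4,0)(W), (3,2)(W), all W → L
(4,5): only reaches (1,5)(W), (4,4)(W), (4,2)(W), (3,4)(W), all W → L
(5,1): only reaches (2,1)(W), (0,1)(W), (5,0)(W), (4,0)(W), all W → L
(5,3): only reaches (2,3)(W), (0,3)(W), (5,2)(W), (5,0)(W), (4,2)(W), all W → L
(5,5): only reaches (2,5)(W), (0,5)(W), (5,4)(W), (5,2)(W), (4,4)(W), all W → L
(6,1): only reaches (3,1)(W), (1,1)(W), (6,0)(W), (5,0)(W), all W → L
(6,3): only reaches (3,3)(W), (1,3)(W), (6,2)(W), (6,0)(W), (5,2)(W), all W → L
(6,5): only reaches (3,5)(W), (1,5)(W), (6,4)(W), (6,2)(W), (5,4)(W), all W → L
Every other cell has at least one move into one of the L cells above, so it is W.
(7,2): the move to (2,2) reaches an L cell, so W
(0,6): one of the L cells justified above, so L
(6,6): the move to (1,6) reaches an L cell, so W

(7,2): W, (0,6): L, (6,6): W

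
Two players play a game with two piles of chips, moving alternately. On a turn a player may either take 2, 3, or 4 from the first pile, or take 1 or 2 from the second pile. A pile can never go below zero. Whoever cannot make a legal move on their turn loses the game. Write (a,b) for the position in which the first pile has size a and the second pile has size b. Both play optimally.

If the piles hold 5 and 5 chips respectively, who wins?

The second player wins.

Compute win/loss labels from the base case upward. A position with no move is L. Any other position is W if it can reach an L in one move, else L.
No move ever increases a pile, so every position that can arise here has a ≤ 5 and b ≤ 5; it is enough to label the cells with 0 ≤ a ≤ 5 and 0 ≤ b ≤ 5.
Every move lowers a or b (never raises either), so fill the grid row by row in increasing a, and left to right within a row: each cell's successors are then already labelled.
      b=0  b=1  b=2  b=3  b=4  b=5
a=0:    L    W    W    L    W    W
a=1:    L    W    W    L    W    W
a=2:    W    L    W    W    L    W
a=3:    W    L    W    W    L    W
a=4:    W    W    L    W    W    L
a=5:    W    W    L    W    W    L
Cells with no legal move (terminal, hence L): (0,0), (1,0).
The remaining L cells, each justified by listing all of its moves:
(0,3): only reaches (0,2)(W), (0,1)(W), all W → L
(1,3): only reaches (1,2)(W), (1,1)(W), all W → L
(2,1): only reaches (0,1)(W), (2,0)(W), all W → L
(2,4): only reaches (0,4)(W), (2,3)(W), (2,2)(W), all W → L
(3,1): only reaches (1,1)(W), (0,1)(W), (3,0)(W), all W → L
(3,4): only reaches (1,4)(W), (0,4)(W), (3,3)(W), (3,2)(W), all W → L
(4,2): only reaches (2,2)(W), (1,2)(W), (0,2)(W), (4,1)(W), (4,0)(W), all W → L
(4,5): only reaches (2,5)(W), (1,5)(W), (0,5)(W), (4,4)(W), (4,3)(W), all W → L
(5,2): only reaches (3,2)(W), (2,2)(W), (1,2)(W), (5,1)(W), (5,0)(W), all W → L
(5,5): only reaches (3,5)(W), (2,5)(W), (1,5)(W), (5,4)(W), (5,3)(W), all W → L
Every other cell has at least one move into one of the L cells above, so it is W.
Every move from (5,5) reaches a W position, so the mover loses.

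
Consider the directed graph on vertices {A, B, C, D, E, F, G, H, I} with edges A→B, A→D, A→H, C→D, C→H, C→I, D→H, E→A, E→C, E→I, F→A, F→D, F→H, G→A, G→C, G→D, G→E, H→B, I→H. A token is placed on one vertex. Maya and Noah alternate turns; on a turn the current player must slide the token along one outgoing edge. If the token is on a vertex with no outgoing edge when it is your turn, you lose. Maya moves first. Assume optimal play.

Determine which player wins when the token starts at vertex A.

Maya wins.

Positions with no move are L. A position that does have a move is losing for the player to move precisely when every available move leads to a winning position for the opponent. Fill in the labels:
Every edge goes from a vertex to one that appears earlier in the order B, H, D, I, A, C, F, E, G, so processing vertices in that order labels each vertex after all of its successors.
B: no outgoing edge → L
H: W (go to B, an L position)
D: L (sole option H(W) is W)
I: L (sole option H(W) is W)
A: W (go to D, an L position)
C: W (go to I, an L position)
F: W (go to D, an L position)
E: W (go to I, an L position)
G: W (go to D, an L position)
The starting position A is W: Maya should move to D, handing over an L position.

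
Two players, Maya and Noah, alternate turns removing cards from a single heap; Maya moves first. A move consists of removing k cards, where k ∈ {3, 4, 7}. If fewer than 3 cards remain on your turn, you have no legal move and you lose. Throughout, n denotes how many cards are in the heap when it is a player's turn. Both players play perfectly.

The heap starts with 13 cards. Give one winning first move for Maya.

Classify positions by backward induction: terminal positions (no move available) are L. From any other position, the mover wins iff some move reaches an L.
n=0: no move → L
n=1: no move → L
n=2: no move → L
n=3: →0(L), so W
n=4: →1(L), so W
n=5: →2(L), so W
n=6: →2(L), so W
n=7: →0(L), so W
n=8: →1(L), so W
n=9: →2(L), so W
n=10: →7(W), 6(W), 3(W) — all W, so L
n=11: →8(W), 7(W), 4(W) — all W, so L
n=12: →9(W), 8(W), 5(W) — all W, so L
n=13: →10(L), so W
From 13, the L positions reachable in one move are: 10.

Remove 3, leaving 10.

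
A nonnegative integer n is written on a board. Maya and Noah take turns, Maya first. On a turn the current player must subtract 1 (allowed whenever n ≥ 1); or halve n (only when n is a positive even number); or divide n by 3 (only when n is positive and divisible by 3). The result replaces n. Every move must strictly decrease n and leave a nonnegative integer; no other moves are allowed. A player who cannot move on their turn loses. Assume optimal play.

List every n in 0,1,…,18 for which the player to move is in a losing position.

Label each position W (a win for the player to move) or L (a loss). A position with no legal move is L; any other position is W exactly when some move reaches an L, and L when every move reaches a W.
n=0: no move → L
n=1: reaches L-position 0 → W
n=2: only reaches 1(W), which is W → L
n=3: reaches L-position 2 → W
n=4: reaches L-position 2 → W
n=5: only reaches 4(W), which is W → L
n=6: reaches L-position 2 → W
n=7: only reaches 6(W), which is W → L
n=8: reaches L-position 7 → W
n=9: only reaches 3(W), 8(W), all W → L
n=10: reaches L-position 5 → W
n=11: only reaches 10(W), which is W → L
n=12: reaches L-position 11 → W
n=13: only reaches 12(W), which is W → L
n=14: reaches L-position 7 → W
n=15: reaches L-position 5 → W
n=16: only reaches 8(W), 15(W), all W → L
n=17: reaches L-position 16 → W
n=18: reaches L-position 9 → W
The losing starting values of n are exactly the entries labelled L in this table (8 of them).

0, 2, 5, 7, 9, 11, 13, 16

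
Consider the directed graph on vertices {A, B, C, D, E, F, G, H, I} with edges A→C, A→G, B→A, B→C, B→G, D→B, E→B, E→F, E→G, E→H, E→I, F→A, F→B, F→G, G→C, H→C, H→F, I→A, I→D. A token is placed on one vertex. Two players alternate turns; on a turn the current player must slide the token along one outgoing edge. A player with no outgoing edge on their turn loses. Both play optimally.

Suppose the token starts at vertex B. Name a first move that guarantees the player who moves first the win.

Use the standard recursion: the mover loses at a terminal position; elsewhere, the mover wins exactly when some move hands the opponent an L position.
Every edge goes from a vertex to one that appears earlier in the order C, G, A, B, F, D, H, I, E, so processing vertices in that order labels each vertex after all of its successors.
C: no outgoing edge → L
G: can move to C, which is L ⇒ W
A: can move to C, which is L ⇒ W
B: can move to C, which is L ⇒ W
F: moves to B(W), A(W), G(W); every one is W ⇒ L
D: the only move is to B(W), a W ⇒ L
H: can move to F, which is L ⇒ W
I: can move to D, which is L ⇒ W
E: can move to F, which is L ⇒ W
From B, the L positions reachable in one move are: C.

Move to C.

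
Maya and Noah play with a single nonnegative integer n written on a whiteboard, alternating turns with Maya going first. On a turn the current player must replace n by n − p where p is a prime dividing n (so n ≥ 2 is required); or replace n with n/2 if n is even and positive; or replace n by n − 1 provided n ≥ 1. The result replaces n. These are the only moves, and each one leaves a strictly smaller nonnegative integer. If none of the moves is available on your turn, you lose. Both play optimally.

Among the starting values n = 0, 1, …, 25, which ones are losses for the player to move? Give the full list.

Positions with no move are L. A position that does have a move is losing for the player to move precisely when every available move leads to a winning position for the opponent. Fill in the labels:
n=0: no move → L
n=1: can move to 0, which is L ⇒ W
n=2: can move to 0, which is L ⇒ W
n=3: can move to 0, which is L ⇒ W
n=4: moves to 2(W), 3(W); every one is W ⇒ L
n=5: can move to 0, which is L ⇒ W
n=6: can move to 4, which is L ⇒ W
n=7: can move to 0, which is L ⇒ W
n=8: can move to 4, which is L ⇒ W
n=9: moves to 6(W), 8(W); every one is W ⇒ L
n=10: can move to 9, which is L ⇒ W
n=11: can move to 0, which is L ⇒ W
n=12: can move to 9, which is L ⇒ W
n=13: can move to 0, which is L ⇒ W
n=14: moves to 7(W), 12(W), 13(W); every one is W ⇒ L
n=15: can move to 14, which is L ⇒ W
n=16: can move to 14, which is L ⇒ W
n=17: can move to 0, which is L ⇒ W
n=18: can move to 9, which is L ⇒ W
n=19: can move to 0, which is L ⇒ W
n=20: moves to 10(W), 15(W), 18(W), 19(W); every one is W ⇒ L
n=21: can move to 14, which is L ⇒ W
n=22: can move to 20, which is L ⇒ W
n=23: can move to 0, which is L ⇒ W
n=24: moves to 12(W), 21(W), 22(W), 23(W); every one is W ⇒ L
n=25: can move to 20, which is L ⇒ W
Reading off the rows marked L gives the requested list; there are 6 such values of n.

0, 4, 9, 14, 20, 24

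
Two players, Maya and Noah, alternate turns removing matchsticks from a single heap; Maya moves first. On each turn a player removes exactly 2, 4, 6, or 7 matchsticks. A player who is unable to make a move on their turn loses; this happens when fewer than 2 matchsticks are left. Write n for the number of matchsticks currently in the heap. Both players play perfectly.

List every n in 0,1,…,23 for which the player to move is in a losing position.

Classify positions by backward induction: terminal positions (no move available) are L. From any other position, the mover wins iff some move reaches an L.
n=0: no move → L
n=1: no move → L
n=2: reaches L-position 0 → W
n=3: reaches L-position 1 → W
n=4: reaches L-position 0 → W
n=5: reaches L-position 1 → W
n=6: reaches L-position 0 → W
n=7: reaches L-position 1 → W
n=8: reaches L-position 1 → W
n=9: only reaches 7(W), 5(W), 3(W), 2(W), all W → L
n=10: only reaches 8(W), 6(W), 4(W), 3(W), all W → L
n=11: reaches L-position 9 → W
n=12: reaches L-position 10 → W
n=13: reaches L-position 9 → W
n=14: reaches L-position 10 → W
n=15: reaches L-position 9 → W
n=16: reaches L-position 10 → W
n=17: reaches L-position 10 → W
n=18: only reaches 16(W), 14(W), 12(W), 11(W), all W → L
n=19: only reaches 17(W), 15(W), 13(W), 12(W), all W → L
n=20: reaches L-position 18 → W
n=21: reaches L-position 19 → W
n=22: reaches L-position 18 → W
n=23: reaches L-position 19 → W
The losing starting values of n are exactly the entries labelled L in this table (6 of them).

0, 1, 9, 10, 18, 19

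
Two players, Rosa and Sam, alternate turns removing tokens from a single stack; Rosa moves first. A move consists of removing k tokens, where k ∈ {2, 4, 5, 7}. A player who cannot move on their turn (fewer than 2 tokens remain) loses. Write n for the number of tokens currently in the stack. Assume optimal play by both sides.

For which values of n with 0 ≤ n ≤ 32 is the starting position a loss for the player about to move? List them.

Build the W/L table. Terminal = L. A non-terminal position is W if it has a move to some L; otherwise it is L.
n=0: no move → L
n=1: no move → L
n=2: reaches L-position 0 → W
n=3: reaches L-position 1 → W
n=4: reaches L-position 0 → W
n=5: reaches L-position 1 → W
n=6: reaches L-position 1 → W
n=7: reaches L-position 0 → W
n=8: reaches L-position 1 → W
n=9: only reaches 7(W), 5(W), 4(W), 2(W), all W → L
n=10: only reaches 8(W), 6(W), 5(W), 3(W), all W → L
n=11: reaches L-position 9 → W
n=12: reaches L-position 10 → W
n=13: reaches L-position 9 → W
n=14: reaches L-position 10 → W
n=15: reaches L-position 10 → W
n=16: reaches L-position 9 → W
n=17: reaches L-position 10 → W
n=18: only reaches 16(W), 14(W), 13(W), 11(W), all W → L
n=19: only reaches 17(W), 15(W), 14(W), 12(W), all W → L
n=20: reaches L-position 18 → W
n=21: reaches L-position 19 → W
n=22: reaches L-position 18 → W
n=23: reaches L-position 19 → W
n=24: reaches L-position 19 → W
n=25: reaches L-position 18 → W
n=26: reaches L-position 19 → W
n=27: only reaches 25(W), 23(W), 22(W), 20(W), all W → L
n=28: only reaches 26(W), 24(W), 23(W), 21(W), all W → L
n=29: reaches L-position 27 → W
n=30: reaches L-position 28 → W
n=31: reaches L-position 27 → W
n=32: reaches L-position 28 → W
The losing starting values of n are exactly the entries labelled L in this table (8 of them).

0, 1, 9, 10, 18, 19, 27, 28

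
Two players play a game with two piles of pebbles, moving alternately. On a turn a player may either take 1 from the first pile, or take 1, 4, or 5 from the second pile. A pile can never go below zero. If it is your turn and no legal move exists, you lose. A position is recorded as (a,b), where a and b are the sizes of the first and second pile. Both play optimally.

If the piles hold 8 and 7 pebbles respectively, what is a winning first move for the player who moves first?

Move to (8,2).

Classify positions by backward induction: terminal positions (no move available) are L. From any other position, the mover wins iff some move reaches an L.
No move ever increases a pile, so every position that can arise here has a ≤ 8 and b ≤ 7; it is enough to label the cells with 0 ≤ a ≤ 8 and 0 ≤ b ≤ 7.
Every move lowers a or b (never raises either), so fill the grid row by row in increasing a, and left to right within a row: each cell's successors are then already labelled.
      b=0  b=1  b=2  b=3  b=4  b=5  b=6  b=7
a=0:    L    W    L    W    W    W    W    W
a=1:    W    L    W    L    W    W    W    W
a=2:    L    W    L    W    W    W    W    W
a=3:    W    L    W    L    W    W    W    W
a=4:    L    W    L    W    W    W    W    W
a=5:    W    L    W    L    W    W    W    W
a=6:    L    W    L    W    W    W    W    W
a=7:    W    L    W    L    W    W    W    W
a=8:    L    W    L    W    W    W    W    W
Cells with no legal move (terminal, hence L): (0,0).
The remaining L cells, each justified by listing all of its moves:
(0,2): →(0,1)(W) only, which is W, so L
(1,1): →(0,1)(W), (1,0)(W) — all W, so L
(1,3): →(0,3)(W), (1,2)(W) — all W, so L
(2,0): →(1,0)(W) only, which is W, so L
(2,2): →(1,2)(W), (2,1)(W) — all W, so L
(3,1): →(2,1)(W), (3,0)(W) — all W, so L
(3,3): →(2,3)(W), (3,2)(W) — all W, so L
(4,0): →(3,0)(W) only, which is W, so L
(4,2): →(3,2)(W), (4,1)(W) — all W, so L
(5,1): →(4,1)(W), (5,0)(W) — all W, so L
(5,3): →(4,3)(W), (5,2)(W) — all W, so L
(6,0): →(5,0)(W) only, which is W, so L
(6,2): →(5,2)(W), (6,1)(W) — all W, so L
(7,1): →(6,1)(W), (7,0)(W) — all W, so L
(7,3): →(6,3)(W), (7,2)(W) — all W, so L
(8,0): →(7,0)(W) only, which is W, so L
(8,2): →(7,2)(W), (8,1)(W) — all W, so L
Every other cell has at least one move into one of the L cells above, so it is W.
From (8,7), the L positions reachable in one move are: (8,2).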